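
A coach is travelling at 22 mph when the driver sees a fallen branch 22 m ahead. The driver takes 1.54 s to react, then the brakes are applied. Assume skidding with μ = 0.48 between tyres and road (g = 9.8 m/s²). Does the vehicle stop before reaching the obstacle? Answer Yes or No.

No

22 mph × 0.44704 = 9.8349 m/s.
a = μg = 0.48 × 9.8 = 4.704 m/s².
Reaction distance = 9.8349 × 1.54 = 15.146 m.
Braking distance = v²/(2a) = 96.725 / 9.408 = 10.281 m.
Total stopping distance = 15.146 + 10.281 = 25.427 m, vs 22 m available — it cannot stop in time and overshoots by 25.427 − 22 = 3.427 m.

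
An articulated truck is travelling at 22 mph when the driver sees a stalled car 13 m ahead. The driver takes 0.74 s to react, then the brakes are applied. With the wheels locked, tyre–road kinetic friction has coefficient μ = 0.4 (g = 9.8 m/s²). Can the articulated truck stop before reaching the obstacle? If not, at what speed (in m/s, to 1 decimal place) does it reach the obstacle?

No — it strikes the obstacle at 7.2 m/s

22 mph × 0.44704 = 9.8349 m/s.
a = μg = 0.4 × 9.8 = 3.920 m/s².
Reaction distance = 9.8349 × 0.74 = 7.278 m.
Braking distance needed to stop: v²/(2a) = 96.725 / 7.840 = 12.337 m, so total needed = 7.278 + 12.337 = 19.615 m > 13 m — it cannot stop.
Distance remaining when braking begins: 13 − 7.278 = 5.722 m.
v² = v₀² − 2a·d = 96.725 − 2 × 3.920 × 5.722 = 51.865 m²/s².
v = √51.865 = 7.202 m/s.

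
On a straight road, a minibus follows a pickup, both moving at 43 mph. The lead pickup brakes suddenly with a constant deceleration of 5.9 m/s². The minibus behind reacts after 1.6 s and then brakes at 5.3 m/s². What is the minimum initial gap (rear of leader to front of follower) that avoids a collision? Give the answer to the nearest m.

Minimum gap ≈ 34 m

43 mph × 0.44704 = 19.2227 m/s.
Leader travels v²/(2a_L) = 369.512 / 11.800 = 31.315 m before stopping.
Follower covers v·t_r = 19.2227 × 1.6 = 30.756 m while reacting, then v²/(2a_F) = 369.512 / 10.600 = 34.860 m while braking, for a total of 30.756 + 34.860 = 65.616 m.
Since a_F ≤ a_L and the follower starts braking later, the follower is never slower than the leader, so the closest approach is when both have stopped.
Minimum gap = 65.616 − 31.315 = 34.301 m.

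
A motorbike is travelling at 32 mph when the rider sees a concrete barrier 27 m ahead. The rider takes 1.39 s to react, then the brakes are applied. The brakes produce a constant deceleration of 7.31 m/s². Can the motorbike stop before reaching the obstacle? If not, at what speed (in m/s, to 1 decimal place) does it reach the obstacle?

No — it strikes the obstacle at 10.0 m/s

32 mph × 0.44704 = 14.3053 m/s.
Reaction distance = 14.3053 × 1.39 = 19.884 m.
Braking distance needed to stop: v²/(2a) = 204.642 / 14.620 = 13.997 m, so total needed = 19.884 + 13.997 = 33.881 m > 27 m — it cannot stop.
Distance remaining when braking begins: 27 − 19.884 = 7.116 m.
v² = v₀² − 2a·d = 204.642 − 2 × 7.310 × 7.116 = 100.606 m²/s².
v = √100.606 = 10.030 m/s.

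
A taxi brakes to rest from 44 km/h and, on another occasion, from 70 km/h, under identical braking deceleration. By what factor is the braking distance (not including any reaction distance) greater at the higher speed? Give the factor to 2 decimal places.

Factor ≈ 2.53

Braking distance d = v²/(2a), so with a fixed, d ∝ v².
Factor = (70/44)² = 1.5909² = 2.5310.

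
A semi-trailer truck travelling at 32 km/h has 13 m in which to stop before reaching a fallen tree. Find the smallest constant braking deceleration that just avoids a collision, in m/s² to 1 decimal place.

Required deceleration ≈ 3.0 m/s²

32 km/h ÷ 3.6 = 8.8889 m/s.
v² = 2a·d ⇒ a = v²/(2d) = 8.8889² / (2 × 13.000) = 79.013 / 26.000 = 3.0390 m/s².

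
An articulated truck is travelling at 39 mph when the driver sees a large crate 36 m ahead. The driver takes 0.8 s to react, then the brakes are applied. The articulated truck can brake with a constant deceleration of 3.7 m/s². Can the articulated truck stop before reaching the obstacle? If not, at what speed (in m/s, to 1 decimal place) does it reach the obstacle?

No — it strikes the obstacle at 11.9 m/s

39 mph × 0.44704 = 17.4346 m/s.
Reaction distance = 17.4346 × 0.8 = 13.948 m.
Braking distance needed to stop: v²/(2a) = 303.965 / 7.400 = 41.076 m, so total needed = 13.948 + 41.076 = 55.024 m > 36 m — it cannot stop.
Distance remaining when braking begins: 36 − 13.948 = 22.052 m.
v² = v₀² − 2a·d = 303.965 − 2 × 3.700 × 22.052 = 140.780 m²/s².
v = √140.780 = 11.865 m/s.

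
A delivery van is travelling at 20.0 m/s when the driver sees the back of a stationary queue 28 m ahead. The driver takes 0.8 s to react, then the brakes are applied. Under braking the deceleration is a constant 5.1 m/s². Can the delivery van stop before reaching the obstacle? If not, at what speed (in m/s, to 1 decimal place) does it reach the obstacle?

No — it strikes the obstacle at 16.7 m/s

Reaction distance = 20.0000 × 0.8 = 16.000 m.
Braking distance needed to stop: v²/(2a) = 400.000 / 10.200 = 39.216 m, so total needed = 16.000 + 39.216 = 55.216 m > 28 m — it cannot stop.
Distance remaining when braking begins: 28 − 16.000 = 12.000 m.
v² = v₀² − 2a·d = 400.000 − 2 × 5.100 × 12.000 = 277.600 m²/s².
v = √277.600 = 16.661 m/s.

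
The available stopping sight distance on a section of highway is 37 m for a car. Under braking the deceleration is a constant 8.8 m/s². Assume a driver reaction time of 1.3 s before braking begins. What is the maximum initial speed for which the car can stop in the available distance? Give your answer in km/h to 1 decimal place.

Maximum speed ≈ 59.5 km/h

Stopping distance: v·t_r + v²/(2a) = 37 with t_r = 1.3 s and a = 8.800 m/s².
So v² + 22.880 v − 651.20 = 0.
Positive root: v = −a·t_r + √((a·t_r)² + 2a·d) = −11.440 + √(130.874 + 651.20) = 16.5256 m/s.
16.5256 m/s × 3.6 = 59.492 km/h.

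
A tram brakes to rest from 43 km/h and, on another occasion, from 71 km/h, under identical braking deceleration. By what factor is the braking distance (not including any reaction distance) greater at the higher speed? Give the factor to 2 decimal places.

Factor ≈ 2.73

Braking distance d = v²/(2a), so with a fixed, d ∝ v².
Factor = (71/43)² = 1.6512² = 2.7265.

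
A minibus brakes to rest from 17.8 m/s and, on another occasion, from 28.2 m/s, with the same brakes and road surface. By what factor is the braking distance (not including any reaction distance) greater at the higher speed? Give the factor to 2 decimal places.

Braking distance d = v²/(2a), so with a fixed, d ∝ v².
Factor = (28.2/17.8)² = 1.5843² = 2.5100.

Factor ≈ 2.51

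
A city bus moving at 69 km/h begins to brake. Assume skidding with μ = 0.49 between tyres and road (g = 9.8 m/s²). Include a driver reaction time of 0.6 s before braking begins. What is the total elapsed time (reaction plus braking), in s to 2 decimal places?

69 km/h ÷ 3.6 = 19.1667 m/s.
a = μg = 0.49 × 9.8 = 4.802 m/s².
Braking time = v/a = 19.1667 / 4.802 = 3.991 s.
Total = 0.6 + 3.991 = 4.591 s.

Total time ≈ 4.59 s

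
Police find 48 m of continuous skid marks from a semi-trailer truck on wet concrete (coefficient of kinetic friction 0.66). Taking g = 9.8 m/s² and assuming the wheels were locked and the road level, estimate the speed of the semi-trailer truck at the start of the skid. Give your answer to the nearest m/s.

Deceleration a = μg = 0.66 × 9.8 = 6.468 m/s².
v = √(2a·d) = √(2 × 6.468 × 48) = √620.928 = 24.9184 m/s.

Initial speed ≈ 25 m/s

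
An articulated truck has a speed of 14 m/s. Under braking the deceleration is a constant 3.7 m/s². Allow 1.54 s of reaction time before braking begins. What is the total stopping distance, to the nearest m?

Total stopping distance ≈ 48 m

Reaction distance = v·t_r = 14.0000 × 1.54 = 21.560 m.
Braking distance = v²/(2a) = 14.0000² / (2 × 3.700) = 196.000 / 7.400 = 26.486 m.
Total = 21.560 + 26.486 = 48.046 m.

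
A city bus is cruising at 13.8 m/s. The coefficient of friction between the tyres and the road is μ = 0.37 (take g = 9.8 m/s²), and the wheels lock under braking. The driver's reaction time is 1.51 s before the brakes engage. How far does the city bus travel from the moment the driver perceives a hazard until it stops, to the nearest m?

Total stopping distance ≈ 47 m

a = μg = 0.37 × 9.8 = 3.626 m/s².
Reaction distance = v·t_r = 13.8000 × 1.51 = 20.838 m.
Braking distance = v²/(2a) = 13.8000² / (2 × 3.626) = 190.440 / 7.252 = 26.260 m.
Total = 20.838 + 26.260 = 47.098 m.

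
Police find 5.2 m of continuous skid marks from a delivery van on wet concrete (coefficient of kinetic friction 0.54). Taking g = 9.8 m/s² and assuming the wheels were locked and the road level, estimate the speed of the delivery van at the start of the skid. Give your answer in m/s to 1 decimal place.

Initial speed ≈ 7.4 m/s

Deceleration a = μg = 0.54 × 9.8 = 5.292 m/s².
v = √(2a·d) = √(2 × 5.292 × 5.2) = √55.037 = 7.4187 m/s.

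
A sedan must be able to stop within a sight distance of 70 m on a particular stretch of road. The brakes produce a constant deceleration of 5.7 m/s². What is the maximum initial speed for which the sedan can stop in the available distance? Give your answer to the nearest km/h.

v²/(2a) = d ⇒ v = √(2 × 5.700 × 70) = √798.00 = 28.2489 m/s.
28.2489 m/s × 3.6 = 101.696 km/h.

Maximum speed ≈ 102 km/h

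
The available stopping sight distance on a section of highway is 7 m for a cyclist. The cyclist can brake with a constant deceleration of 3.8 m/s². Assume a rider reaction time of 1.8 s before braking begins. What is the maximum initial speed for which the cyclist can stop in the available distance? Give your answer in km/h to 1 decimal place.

Stopping distance: v·t_r + v²/(2a) = 7 with t_r = 1.8 s and a = 3.800 m/s².
So v² + 13.680 v − 53.20 = 0.
Positive root: v = −a·t_r + √((a·t_r)² + 2a·d) = −6.840 + √(46.786 + 53.20) = 3.1593 m/s.
3.1593 m/s × 3.6 = 11.373 km/h.

Maximum speed ≈ 11.4 km/h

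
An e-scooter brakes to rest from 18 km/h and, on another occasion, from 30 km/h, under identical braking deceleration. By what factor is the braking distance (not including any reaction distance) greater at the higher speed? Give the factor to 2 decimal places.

Braking distance d = v²/(2a), so with a fixed, d ∝ v².
Factor = (30/18)² = 1.6667² = 2.7779.

Factor ≈ 2.78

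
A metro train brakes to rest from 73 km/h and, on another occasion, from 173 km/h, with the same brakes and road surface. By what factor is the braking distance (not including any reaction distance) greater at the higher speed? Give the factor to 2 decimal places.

Factor ≈ 5.62

Braking distance d = v²/(2a), so with a fixed, d ∝ v².
Factor = (173/73)² = 2.3699² = 5.6164.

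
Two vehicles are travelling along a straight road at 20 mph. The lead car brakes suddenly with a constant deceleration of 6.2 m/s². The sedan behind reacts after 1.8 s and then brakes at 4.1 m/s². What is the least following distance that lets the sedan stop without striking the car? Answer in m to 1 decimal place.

20 mph × 0.44704 = 8.9408 m/s.
Leader travels v²/(2a_L) = 79.938 / 12.400 = 6.447 m before stopping.
Follower covers v·t_r = 8.9408 × 1.8 = 16.093 m while reacting, then v²/(2a_F) = 79.938 / 8.200 = 9.749 m while braking, for a total of 16.093 + 9.749 = 25.842 m.
Since a_F ≤ a_L and the follower starts braking later, the follower is never slower than the leader, so the closest approach is when both have stopped.
Minimum gap = 25.842 − 6.447 = 19.395 m.

Minimum gap ≈ 19.4 m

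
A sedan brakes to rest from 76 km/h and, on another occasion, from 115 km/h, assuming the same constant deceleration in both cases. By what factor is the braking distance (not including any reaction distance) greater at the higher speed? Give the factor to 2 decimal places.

Factor ≈ 2.29

Braking distance d = v²/(2a), so with a fixed, d ∝ v².
Factor = (115/76)² = 1.5132² = 2.2898.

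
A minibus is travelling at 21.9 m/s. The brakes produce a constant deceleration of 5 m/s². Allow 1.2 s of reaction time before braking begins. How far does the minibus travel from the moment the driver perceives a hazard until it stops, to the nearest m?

Reaction distance = v·t_r = 21.9000 × 1.2 = 26.280 m.
Braking distance = v²/(2a) = 21.9000² / (2 × 5.000) = 479.610 / 10.000 = 47.961 m.
Total = 26.280 + 47.961 = 74.241 m.

Total stopping distance ≈ 74 m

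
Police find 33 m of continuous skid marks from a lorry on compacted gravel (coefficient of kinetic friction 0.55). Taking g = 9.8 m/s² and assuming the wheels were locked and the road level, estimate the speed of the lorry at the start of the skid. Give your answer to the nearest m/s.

Initial speed ≈ 19 m/s

Deceleration a = μg = 0.55 × 9.8 = 5.390 m/s².
v = √(2a·d) = √(2 × 5.390 × 33) = √355.740 = 18.8611 m/s.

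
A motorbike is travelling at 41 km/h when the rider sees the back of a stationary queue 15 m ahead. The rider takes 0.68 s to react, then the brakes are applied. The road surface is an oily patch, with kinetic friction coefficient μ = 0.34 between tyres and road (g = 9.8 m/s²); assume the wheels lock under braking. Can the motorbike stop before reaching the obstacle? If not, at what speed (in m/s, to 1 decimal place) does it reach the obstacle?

41 km/h ÷ 3.6 = 11.3889 m/s.
a = μg = 0.34 × 9.8 = 3.332 m/s².
Reaction distance = 11.3889 × 0.68 = 7.744 m.
Braking distance needed to stop: v²/(2a) = 129.707 / 6.664 = 19.464 m, so total needed = 7.744 + 19.464 = 27.208 m > 15 m — it cannot stop.
Distance remaining when braking begins: 15 − 7.744 = 7.256 m.
v² = v₀² − 2a·d = 129.707 − 2 × 3.332 × 7.256 = 81.353 m²/s².
v = √81.353 = 9.020 m/s.

No — it strikes the obstacle at 9.0 m/s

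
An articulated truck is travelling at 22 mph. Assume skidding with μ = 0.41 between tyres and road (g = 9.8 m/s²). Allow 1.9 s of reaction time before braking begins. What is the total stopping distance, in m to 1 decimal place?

22 mph × 0.44704 = 9.8349 m/s.
a = μg = 0.41 × 9.8 = 4.018 m/s².
Reaction distance = v·t_r = 9.8349 × 1.9 = 18.686 m.
Braking distance = v²/(2a) = 9.8349² / (2 × 4.018) = 96.725 / 8.036 = 12.036 m.
Total = 18.686 + 12.036 = 30.722 m.

Total stopping distance ≈ 30.7 m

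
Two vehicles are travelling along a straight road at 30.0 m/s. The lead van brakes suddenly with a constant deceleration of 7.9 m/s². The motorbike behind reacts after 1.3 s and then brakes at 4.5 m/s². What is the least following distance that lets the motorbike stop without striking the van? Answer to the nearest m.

Minimum gap ≈ 82 m

Leader travels v²/(2a_L) = 900.000 / 15.800 = 56.962 m before stopping.
Follower covers v·t_r = 30.0000 × 1.3 = 39.000 m while reacting, then v²/(2a_F) = 900.000 / 9.000 = 100.000 m while braking, for a total of 39.000 + 100.000 = 139.000 m.
Since a_F ≤ a_L and the follower starts braking later, the follower is never slower than the leader, so the closest approach is when both have stopped.
Minimum gap = 139.000 − 56.962 = 82.038 m.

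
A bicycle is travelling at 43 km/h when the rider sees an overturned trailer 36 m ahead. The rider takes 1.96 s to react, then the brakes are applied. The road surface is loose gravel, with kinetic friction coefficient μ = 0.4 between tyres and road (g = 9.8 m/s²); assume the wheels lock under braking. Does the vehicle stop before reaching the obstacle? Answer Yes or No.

43 km/h ÷ 3.6 = 11.9444 m/s.
a = μg = 0.4 × 9.8 = 3.920 m/s².
Reaction distance = 11.9444 × 1.96 = 23.411 m.
Braking distance = v²/(2a) = 142.669 / 7.840 = 18.198 m.
Total stopping distance = 23.411 + 18.198 = 41.609 m, vs 36 m available — it cannot stop in time and overshoots by 41.609 − 36 = 5.609 m.

No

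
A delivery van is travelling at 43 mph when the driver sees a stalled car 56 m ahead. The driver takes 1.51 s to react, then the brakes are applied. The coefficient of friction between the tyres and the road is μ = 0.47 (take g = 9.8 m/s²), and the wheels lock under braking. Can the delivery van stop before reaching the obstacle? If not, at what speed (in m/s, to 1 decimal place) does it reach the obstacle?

No — it strikes the obstacle at 11.0 m/s

43 mph × 0.44704 = 19.2227 m/s.
a = μg = 0.47 × 9.8 = 4.606 m/s².
Reaction distance = 19.2227 × 1.51 = 29.026 m.
Braking distance needed to stop: v²/(2a) = 369.512 / 9.212 = 40.112 m, so total needed = 29.026 + 40.112 = 69.138 m > 56 m — it cannot stop.
Distance remaining when braking begins: 56 − 29.026 = 26.974 m.
v² = v₀² − 2a·d = 369.512 − 2 × 4.606 × 26.974 = 121.028 m²/s².
v = √121.028 = 11.001 m/s.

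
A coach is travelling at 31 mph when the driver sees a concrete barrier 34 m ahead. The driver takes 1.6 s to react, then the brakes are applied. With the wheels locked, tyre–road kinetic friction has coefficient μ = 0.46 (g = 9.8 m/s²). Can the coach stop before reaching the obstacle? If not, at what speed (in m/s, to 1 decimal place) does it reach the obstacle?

No — it strikes the obstacle at 9.2 m/s

31 mph × 0.44704 = 13.8582 m/s.
a = μg = 0.46 × 9.8 = 4.508 m/s².
Reaction distance = 13.8582 × 1.6 = 22.173 m.
Braking distance needed to stop: v²/(2a) = 192.050 / 9.016 = 21.301 m, so total needed = 22.173 + 21.301 = 43.474 m > 34 m — it cannot stop.
Distance remaining when braking begins: 34 − 22.173 = 11.827 m.
v² = v₀² − 2a·d = 192.050 − 2 × 4.508 × 11.827 = 85.418 m²/s².
v = √85.418 = 9.242 m/s.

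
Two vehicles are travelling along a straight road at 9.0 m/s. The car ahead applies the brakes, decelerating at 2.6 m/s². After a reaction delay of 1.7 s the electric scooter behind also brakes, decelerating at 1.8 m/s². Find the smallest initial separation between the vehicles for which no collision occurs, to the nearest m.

Leader travels v²/(2a_L) = 81.000 / 5.200 = 15.577 m before stopping.
Follower covers v·t_r = 9.0000 × 1.7 = 15.300 m while reacting, then v²/(2a_F) = 81.000 / 3.600 = 22.500 m while braking, for a total of 15.300 + 22.500 = 37.800 m.
Since a_F ≤ a_L and the follower starts braking later, the follower is never slower than the leader, so the closest approach is when both have stopped.
Minimum gap = 37.800 − 15.577 = 22.223 m.

Minimum gap ≈ 22 m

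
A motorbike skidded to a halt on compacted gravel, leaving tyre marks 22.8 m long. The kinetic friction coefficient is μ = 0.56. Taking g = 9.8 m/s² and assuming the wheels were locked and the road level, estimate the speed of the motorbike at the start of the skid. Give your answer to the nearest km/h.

Deceleration a = μg = 0.56 × 9.8 = 5.488 m/s².
v = √(2a·d) = √(2 × 5.488 × 22.8) = √250.253 = 15.8194 m/s.
= 15.8194 × 3.6 = 56.950 km/h.

Initial speed ≈ 57 km/h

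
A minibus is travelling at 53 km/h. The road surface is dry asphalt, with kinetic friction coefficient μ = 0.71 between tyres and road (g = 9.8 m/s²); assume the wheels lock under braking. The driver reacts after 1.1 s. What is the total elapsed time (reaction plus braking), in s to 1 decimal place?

Total time ≈ 3.2 s

53 km/h ÷ 3.6 = 14.7222 m/s.
a = μg = 0.71 × 9.8 = 6.958 m/s².
Braking time = v/a = 14.7222 / 6.958 = 2.116 s.
Total = 1.1 + 2.116 = 3.216 s.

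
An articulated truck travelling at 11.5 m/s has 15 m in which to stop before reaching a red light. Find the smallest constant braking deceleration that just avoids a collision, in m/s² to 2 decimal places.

Required deceleration ≈ 4.41 m/s²

v² = 2a·d ⇒ a = v²/(2d) = 11.5000² / (2 × 15.000) = 132.250 / 30.000 = 4.4083 m/s².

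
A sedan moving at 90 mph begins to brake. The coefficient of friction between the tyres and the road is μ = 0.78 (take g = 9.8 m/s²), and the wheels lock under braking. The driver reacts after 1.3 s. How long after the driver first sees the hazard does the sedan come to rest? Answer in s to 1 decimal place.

90 mph × 0.44704 = 40.2336 m/s.
a = μg = 0.78 × 9.8 = 7.644 m/s².
Braking time = v/a = 40.2336 / 7.644 = 5.263 s.
Total = 1.3 + 5.263 = 6.563 s.

Total time ≈ 6.6 s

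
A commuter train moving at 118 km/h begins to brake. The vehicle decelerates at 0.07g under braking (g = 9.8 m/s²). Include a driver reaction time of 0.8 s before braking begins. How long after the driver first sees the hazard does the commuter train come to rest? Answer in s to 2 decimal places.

Total time ≈ 48.58 s

118 km/h ÷ 3.6 = 32.7778 m/s.
a = 0.07 × 9.8 = 0.686 m/s².
Braking time = v/a = 32.7778 / 0.686 = 47.781 s.
Total = 0.8 + 47.781 = 48.581 s.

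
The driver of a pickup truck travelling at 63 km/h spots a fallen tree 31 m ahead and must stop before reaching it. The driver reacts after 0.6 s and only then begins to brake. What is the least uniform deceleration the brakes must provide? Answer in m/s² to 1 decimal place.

Required deceleration ≈ 7.5 m/s²

63 km/h ÷ 3.6 = 17.5000 m/s.
Distance covered during reaction = 17.5000 × 0.6 = 10.500 m.
Distance available for braking: 31 − 10.500 = 20.500 m.
v² = 2a·d ⇒ a = v²/(2d) = 17.5000² / (2 × 20.500) = 306.250 / 41.000 = 7.4695 m/s².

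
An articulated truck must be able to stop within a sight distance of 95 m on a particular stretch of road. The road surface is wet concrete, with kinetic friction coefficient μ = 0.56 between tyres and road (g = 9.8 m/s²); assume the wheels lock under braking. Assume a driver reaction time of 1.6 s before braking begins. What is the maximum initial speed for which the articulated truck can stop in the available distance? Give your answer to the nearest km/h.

Maximum speed ≈ 89 km/h

a = μg = 0.56 × 9.8 = 5.488 m/s².
Stopping distance: v·t_r + v²/(2a) = 95 with t_r = 1.6 s and a = 5.488 m/s².
So v² + 17.562 v − 1042.72 = 0.
Positive root: v = −a·t_r + √((a·t_r)² + 2a·d) = −8.781 + √(77.106 + 1042.72) = 24.6828 m/s.
24.6828 m/s × 3.6 = 88.858 km/h.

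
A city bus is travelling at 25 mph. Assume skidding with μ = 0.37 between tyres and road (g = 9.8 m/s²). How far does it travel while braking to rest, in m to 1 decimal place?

Braking distance ≈ 17.2 m

25 mph × 0.44704 = 11.1760 m/s.
a = μg = 0.37 × 9.8 = 3.626 m/s².
Braking distance = v²/(2a) = 11.1760² / (2 × 3.626) = 124.903 / 7.252 = 17.223 m.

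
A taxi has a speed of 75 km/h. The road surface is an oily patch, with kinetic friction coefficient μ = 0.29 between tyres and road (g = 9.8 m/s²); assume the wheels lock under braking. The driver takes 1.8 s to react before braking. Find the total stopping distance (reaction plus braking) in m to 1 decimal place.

Total stopping distance ≈ 113.9 m

75 km/h ÷ 3.6 = 20.8333 m/s.
a = μg = 0.29 × 9.8 = 2.842 m/s².
Reaction distance = v·t_r = 20.8333 × 1.8 = 37.500 m.
Braking distance = v²/(2a) = 20.8333² / (2 × 2.842) = 434.026 / 5.684 = 76.359 m.
Total = 37.500 + 76.359 = 113.859 m.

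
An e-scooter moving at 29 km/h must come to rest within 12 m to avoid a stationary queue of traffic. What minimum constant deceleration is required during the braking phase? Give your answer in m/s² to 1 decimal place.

29 km/h ÷ 3.6 = 8.0556 m/s.
v² = 2a·d ⇒ a = v²/(2d) = 8.0556² / (2 × 12.000) = 64.893 / 24.000 = 2.7039 m/s².

Required deceleration ≈ 2.7 m/s²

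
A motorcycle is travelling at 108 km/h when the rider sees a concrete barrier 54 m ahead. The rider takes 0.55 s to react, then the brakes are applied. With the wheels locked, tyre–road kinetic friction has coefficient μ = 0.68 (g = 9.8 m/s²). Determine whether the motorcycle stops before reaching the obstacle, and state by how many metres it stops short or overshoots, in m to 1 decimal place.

No — it overshoots by 30.0 m

108 km/h ÷ 3.6 = 30.0000 m/s.
a = μg = 0.68 × 9.8 = 6.664 m/s².
Reaction distance = 30.0000 × 0.55 = 16.500 m.
Braking distance = v²/(2a) = 900.000 / 13.328 = 67.527 m.
Total stopping distance = 16.500 + 67.527 = 84.027 m, vs 54 m available — it cannot stop in time and overshoots by 84.027 − 54 = 30.027 m.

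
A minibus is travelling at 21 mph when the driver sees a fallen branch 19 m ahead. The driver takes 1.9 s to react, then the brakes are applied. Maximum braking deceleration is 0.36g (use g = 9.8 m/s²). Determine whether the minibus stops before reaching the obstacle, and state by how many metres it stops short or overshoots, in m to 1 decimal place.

21 mph × 0.44704 = 9.3878 m/s.
a = 0.36 × 9.8 = 3.528 m/s².
Reaction distance = 9.3878 × 1.9 = 17.837 m.
Braking distance = v²/(2a) = 88.131 / 7.056 = 12.490 m.
Total stopping distance = 17.837 + 12.490 = 30.327 m, vs 19 m available — it cannot stop in time and overshoots by 30.327 − 19 = 11.327 m.

No — it overshoots by 11.3 m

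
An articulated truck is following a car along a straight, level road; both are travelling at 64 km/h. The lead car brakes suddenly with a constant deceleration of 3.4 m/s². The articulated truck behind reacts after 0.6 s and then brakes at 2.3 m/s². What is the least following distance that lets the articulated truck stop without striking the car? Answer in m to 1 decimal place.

64 km/h ÷ 3.6 = 17.7778 m/s.
Leader travels v²/(2a_L) = 316.050 / 6.800 = 46.478 m before stopping.
Follower covers v·t_r = 17.7778 × 0.6 = 10.667 m while reacting, then v²/(2a_F) = 316.050 / 4.600 = 68.707 m while braking, for a total of 10.667 + 68.707 = 79.374 m.
Since a_F ≤ a_L and the follower starts braking later, the follower is never slower than the leader, so the closest approach is when both have stopped.
Minimum gap = 79.374 − 46.478 = 32.896 m.

Minimum gap ≈ 32.9 m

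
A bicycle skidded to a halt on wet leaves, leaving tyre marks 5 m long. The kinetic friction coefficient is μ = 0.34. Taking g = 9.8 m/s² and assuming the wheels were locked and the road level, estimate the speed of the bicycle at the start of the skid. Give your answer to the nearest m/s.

Deceleration a = μg = 0.34 × 9.8 = 3.332 m/s².
v = √(2a·d) = √(2 × 3.332 × 5) = √33.320 = 5.7723 m/s.

Initial speed ≈ 6 m/s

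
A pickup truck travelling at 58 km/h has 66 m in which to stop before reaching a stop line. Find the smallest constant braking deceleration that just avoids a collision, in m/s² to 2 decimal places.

Required deceleration ≈ 1.97 m/s²

58 km/h ÷ 3.6 = 16.1111 m/s.
v² = 2a·d ⇒ a = v²/(2d) = 16.1111² / (2 × 66.000) = 259.568 / 132.000 = 1.9664 m/s².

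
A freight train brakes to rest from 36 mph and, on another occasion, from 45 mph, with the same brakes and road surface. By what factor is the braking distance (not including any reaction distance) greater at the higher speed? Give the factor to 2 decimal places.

Factor ≈ 1.56

Braking distance d = v²/(2a), so with a fixed, d ∝ v².
Factor = (45/36)² = 1.2500² = 1.5625.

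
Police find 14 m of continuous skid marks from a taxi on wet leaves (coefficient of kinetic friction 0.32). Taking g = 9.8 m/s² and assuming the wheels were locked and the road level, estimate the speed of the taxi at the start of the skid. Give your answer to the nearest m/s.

Deceleration a = μg = 0.32 × 9.8 = 3.136 m/s².
v = √(2a·d) = √(2 × 3.136 × 14) = √87.808 = 9.3706 m/s.

Initial speed ≈ 9 m/s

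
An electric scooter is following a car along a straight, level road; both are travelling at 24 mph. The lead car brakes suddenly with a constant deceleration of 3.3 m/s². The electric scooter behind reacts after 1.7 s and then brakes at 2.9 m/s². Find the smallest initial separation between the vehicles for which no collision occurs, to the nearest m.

Minimum gap ≈ 21 m

24 mph × 0.44704 = 10.7290 m/s.
Leader travels v²/(2a_L) = 115.111 / 6.600 = 17.441 m before stopping.
Follower covers v·t_r = 10.7290 × 1.7 = 18.239 m while reacting, then v²/(2a_F) = 115.111 / 5.800 = 19.847 m while braking, for a total of 18.239 + 19.847 = 38.086 m.
Since a_F ≤ a_L and the follower starts braking later, the follower is never slower than the leader, so the closest approach is when both have stopped.
Minimum gap = 38.086 − 17.441 = 20.645 m.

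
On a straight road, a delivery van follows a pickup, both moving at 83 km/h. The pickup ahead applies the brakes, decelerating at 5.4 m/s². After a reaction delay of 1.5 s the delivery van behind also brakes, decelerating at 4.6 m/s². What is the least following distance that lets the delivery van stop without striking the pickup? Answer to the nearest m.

83 km/h ÷ 3.6 = 23.0556 m/s.
Leader travels v²/(2a_L) = 531.561 / 10.800 = 49.219 m before stopping.
Follower covers v·t_r = 23.0556 × 1.5 = 34.583 m while reacting, then v²/(2a_F) = 531.561 / 9.200 = 57.778 m while braking, for a total of 34.583 + 57.778 = 92.361 m.
Since a_F ≤ a_L and the follower starts braking later, the follower is never slower than the leader, so the closest approach is when both have stopped.
Minimum gap = 92.361 − 49.219 = 43.142 m.

Minimum gap ≈ 43 m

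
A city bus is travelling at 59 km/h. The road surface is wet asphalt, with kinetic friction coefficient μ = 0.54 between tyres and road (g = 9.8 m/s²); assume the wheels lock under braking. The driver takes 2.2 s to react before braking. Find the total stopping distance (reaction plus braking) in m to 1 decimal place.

Total stopping distance ≈ 61.4 m

59 km/h ÷ 3.6 = 16.3889 m/s.
a = μg = 0.54 × 9.8 = 5.292 m/s².
Reaction distance = v·t_r = 16.3889 × 2.2 = 36.056 m.
Braking distance = v²/(2a) = 16.3889² / (2 × 5.292) = 268.596 / 10.584 = 25.378 m.
Total = 36.056 + 25.378 = 61.434 m.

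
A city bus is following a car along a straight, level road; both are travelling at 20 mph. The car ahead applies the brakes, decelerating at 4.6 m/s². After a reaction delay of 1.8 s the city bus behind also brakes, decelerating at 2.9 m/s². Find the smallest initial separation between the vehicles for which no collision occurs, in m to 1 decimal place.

20 mph × 0.44704 = 8.9408 m/s.
Leader travels v²/(2a_L) = 79.938 / 9.200 = 8.689 m before stopping.
Follower covers v·t_r = 8.9408 × 1.8 = 16.093 m while reacting, then v²/(2a_F) = 79.938 / 5.800 = 13.782 m while braking, for a total of 16.093 + 13.782 = 29.875 m.
Since a_F ≤ a_L and the follower starts braking later, the follower is never slower than the leader, so the closest approach is when both have stopped.
Minimum gap = 29.875 − 8.689 = 21.186 m.

Minimum gap ≈ 21.2 m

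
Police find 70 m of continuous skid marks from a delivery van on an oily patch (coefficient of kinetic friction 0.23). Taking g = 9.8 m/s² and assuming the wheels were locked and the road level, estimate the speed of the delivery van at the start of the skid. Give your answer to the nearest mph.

Initial speed ≈ 40 mph

Deceleration a = μg = 0.23 × 9.8 = 2.254 m/s².
v = √(2a·d) = √(2 × 2.254 × 70) = √315.560 = 17.7640 m/s.
= 17.7640 ÷ 0.44704 = 39.737 mph.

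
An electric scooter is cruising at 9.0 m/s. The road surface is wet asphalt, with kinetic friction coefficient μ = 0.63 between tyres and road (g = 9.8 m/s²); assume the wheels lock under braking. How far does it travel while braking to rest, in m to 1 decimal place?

Braking distance ≈ 6.6 m

a = μg = 0.63 × 9.8 = 6.174 m/s².
Braking distance = v²/(2a) = 9.0000² / (2 × 6.174) = 81.000 / 12.348 = 6.560 m.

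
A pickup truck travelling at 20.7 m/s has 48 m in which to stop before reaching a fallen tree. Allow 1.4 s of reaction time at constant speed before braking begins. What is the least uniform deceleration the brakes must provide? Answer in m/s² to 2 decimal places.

Distance covered during reaction = 20.7000 × 1.4 = 28.980 m.
Distance available for braking: 48 − 28.980 = 19.020 m.
v² = 2a·d ⇒ a = v²/(2d) = 20.7000² / (2 × 19.020) = 428.490 / 38.040 = 11.2642 m/s².

Required deceleration ≈ 11.26 m/s²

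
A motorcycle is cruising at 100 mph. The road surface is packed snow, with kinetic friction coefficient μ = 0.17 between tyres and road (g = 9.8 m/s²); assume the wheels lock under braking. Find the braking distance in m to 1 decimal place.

Braking distance ≈ 599.8 m

100 mph × 0.44704 = 44.7040 m/s.
a = μg = 0.17 × 9.8 = 1.666 m/s².
Braking distance = v²/(2a) = 44.7040² / (2 × 1.666) = 1998.448 / 3.332 = 599.774 m.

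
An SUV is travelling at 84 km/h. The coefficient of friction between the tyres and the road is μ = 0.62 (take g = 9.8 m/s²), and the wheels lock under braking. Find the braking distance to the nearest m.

84 km/h ÷ 3.6 = 23.3333 m/s.
a = μg = 0.62 × 9.8 = 6.076 m/s².
Braking distance = v²/(2a) = 23.3333² / (2 × 6.076) = 544.443 / 12.152 = 44.803 m.

Braking distance ≈ 45 m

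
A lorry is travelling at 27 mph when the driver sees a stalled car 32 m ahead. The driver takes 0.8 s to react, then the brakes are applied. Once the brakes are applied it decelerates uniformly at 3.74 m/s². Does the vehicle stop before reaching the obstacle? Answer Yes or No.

27 mph × 0.44704 = 12.0701 m/s.
Reaction distance = 12.0701 × 0.8 = 9.656 m.
Braking distance = v²/(2a) = 145.687 / 7.480 = 19.477 m.
Total stopping distance = 9.656 + 19.477 = 29.133 m, vs 32 m available — it stops with 32 − 29.133 = 2.867 m to spare.

Yes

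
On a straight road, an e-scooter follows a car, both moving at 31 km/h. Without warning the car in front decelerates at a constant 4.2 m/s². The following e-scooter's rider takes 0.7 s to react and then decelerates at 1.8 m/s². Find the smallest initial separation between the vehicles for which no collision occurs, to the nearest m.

31 km/h ÷ 3.6 = 8.6111 m/s.
Leader travels v²/(2a_L) = 74.151 / 8.400 = 8.827 m before stopping.
Follower covers v·t_r = 8.6111 × 0.7 = 6.028 m while reacting, then v²/(2a_F) = 74.151 / 3.600 = 20.598 m while braking, for a total of 6.028 + 20.598 = 26.626 m.
Since a_F ≤ a_L and the follower starts braking later, the follower is never slower than the leader, so the closest approach is when both have stopped.
Minimum gap = 26.626 − 8.827 = 17.799 m.

Minimum gap ≈ 18 m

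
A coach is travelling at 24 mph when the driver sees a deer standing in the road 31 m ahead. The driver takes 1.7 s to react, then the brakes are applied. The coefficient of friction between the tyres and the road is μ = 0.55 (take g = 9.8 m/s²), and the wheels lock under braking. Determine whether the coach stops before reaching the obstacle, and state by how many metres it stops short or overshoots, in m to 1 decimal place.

24 mph × 0.44704 = 10.7290 m/s.
a = μg = 0.55 × 9.8 = 5.390 m/s².
Reaction distance = 10.7290 × 1.7 = 18.239 m.
Braking distance = v²/(2a) = 115.111 / 10.780 = 10.678 m.
Total stopping distance = 18.239 + 10.678 = 28.917 m, vs 31 m available — it stops with 31 − 28.917 = 2.083 m to spare.

Yes — it stops 2.1 m short of the obstacle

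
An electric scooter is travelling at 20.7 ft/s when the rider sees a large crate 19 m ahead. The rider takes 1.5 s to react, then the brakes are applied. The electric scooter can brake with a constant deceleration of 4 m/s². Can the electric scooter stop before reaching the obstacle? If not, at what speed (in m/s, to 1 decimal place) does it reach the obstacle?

Yes — it stops about 4.6 m short of the obstacle, so it never reaches it

20.7 ft/s × 0.3048 = 6.3094 m/s.
Reaction distance = 6.3094 × 1.5 = 9.464 m.
Braking distance = v²/(2a) = 39.809 / 8.000 = 4.976 m.
Total stopping distance = 9.464 + 4.976 = 14.440 m, vs 19 m available — it stops with 19 − 14.440 = 4.560 m to spare.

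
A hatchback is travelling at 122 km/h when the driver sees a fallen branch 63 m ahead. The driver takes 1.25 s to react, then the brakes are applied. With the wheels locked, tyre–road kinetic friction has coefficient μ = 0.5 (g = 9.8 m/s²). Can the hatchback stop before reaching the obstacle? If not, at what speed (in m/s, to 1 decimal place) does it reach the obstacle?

122 km/h ÷ 3.6 = 33.8889 m/s.
a = μg = 0.5 × 9.8 = 4.900 m/s².
Reaction distance = 33.8889 × 1.25 = 42.361 m.
Braking distance needed to stop: v²/(2a) = 1148.458 / 9.800 = 117.190 m, so total needed = 42.361 + 117.190 = 159.551 m > 63 m — it cannot stop.
Distance remaining when braking begins: 63 − 42.361 = 20.639 m.
v² = v₀² − 2a·d = 1148.458 − 2 × 4.900 × 20.639 = 946.196 m²/s².
v = √946.196 = 30.760 m/s.

No — it strikes the obstacle at 30.8 m/s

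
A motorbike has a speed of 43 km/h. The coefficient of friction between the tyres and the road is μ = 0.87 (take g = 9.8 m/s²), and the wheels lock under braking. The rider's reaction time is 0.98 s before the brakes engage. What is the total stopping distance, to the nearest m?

43 km/h ÷ 3.6 = 11.9444 m/s.
a = μg = 0.87 × 9.8 = 8.526 m/s².
Reaction distance = v·t_r = 11.9444 × 0.98 = 11.706 m.
Braking distance = v²/(2a) = 11.9444² / (2 × 8.526) = 142.669 / 17.052 = 8.367 m.
Total = 11.706 + 8.367 = 20.073 m.

Total stopping distance ≈ 20 m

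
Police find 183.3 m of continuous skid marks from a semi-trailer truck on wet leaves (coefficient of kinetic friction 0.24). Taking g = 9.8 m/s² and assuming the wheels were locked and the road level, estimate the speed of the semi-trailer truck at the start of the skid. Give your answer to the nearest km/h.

Initial speed ≈ 106 km/h

Deceleration a = μg = 0.24 × 9.8 = 2.352 m/s².
v = √(2a·d) = √(2 × 2.352 × 183.3) = √862.243 = 29.3640 m/s.
= 29.3640 × 3.6 = 105.710 km/h.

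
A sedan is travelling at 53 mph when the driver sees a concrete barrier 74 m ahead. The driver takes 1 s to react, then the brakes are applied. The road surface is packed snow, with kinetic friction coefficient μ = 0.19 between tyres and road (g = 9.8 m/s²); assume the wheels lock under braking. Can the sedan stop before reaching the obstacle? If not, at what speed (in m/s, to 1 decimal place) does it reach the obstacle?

53 mph × 0.44704 = 23.6931 m/s.
a = μg = 0.19 × 9.8 = 1.862 m/s².
Reaction distance = 23.6931 × 1 = 23.693 m.
Braking distance needed to stop: v²/(2a) = 561.363 / 3.724 = 150.742 m, so total needed = 23.693 + 150.742 = 174.435 m > 74 m — it cannot stop.
Distance remaining when braking begins: 74 − 23.693 = 50.307 m.
v² = v₀² − 2a·d = 561.363 − 2 × 1.862 × 50.307 = 374.020 m²/s².
v = √374.020 = 19.340 m/s.

No — it strikes the obstacle at 19.3 m/s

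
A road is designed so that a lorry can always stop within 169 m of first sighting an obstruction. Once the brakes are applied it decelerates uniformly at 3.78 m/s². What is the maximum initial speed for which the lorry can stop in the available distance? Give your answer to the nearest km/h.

v²/(2a) = d ⇒ v = √(2 × 3.780 × 169) = √1277.64 = 35.7441 m/s.
35.7441 m/s × 3.6 = 128.679 km/h.

Maximum speed ≈ 129 km/h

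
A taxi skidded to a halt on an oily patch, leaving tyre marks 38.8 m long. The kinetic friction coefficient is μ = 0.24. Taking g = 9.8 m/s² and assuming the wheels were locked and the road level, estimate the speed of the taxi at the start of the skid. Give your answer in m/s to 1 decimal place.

Deceleration a = μg = 0.24 × 9.8 = 2.352 m/s².
v = √(2a·d) = √(2 × 2.352 × 38.8) = √182.515 = 13.5098 m/s.

Initial speed ≈ 13.5 m/s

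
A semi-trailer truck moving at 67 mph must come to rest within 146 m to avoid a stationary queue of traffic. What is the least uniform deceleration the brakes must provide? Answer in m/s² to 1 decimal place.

67 mph × 0.44704 = 29.9517 m/s.
v² = 2a·d ⇒ a = v²/(2d) = 29.9517² / (2 × 146.000) = 897.104 / 292.000 = 3.0723 m/s².

Required deceleration ≈ 3.1 m/s²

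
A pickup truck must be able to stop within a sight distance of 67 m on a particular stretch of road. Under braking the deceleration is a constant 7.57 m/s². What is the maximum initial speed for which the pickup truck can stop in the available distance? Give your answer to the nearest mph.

v²/(2a) = d ⇒ v = √(2 × 7.570 × 67) = √1014.38 = 31.8493 m/s.
31.8493 m/s ÷ 0.44704 = 71.245 mph.

Maximum speed ≈ 71 mph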